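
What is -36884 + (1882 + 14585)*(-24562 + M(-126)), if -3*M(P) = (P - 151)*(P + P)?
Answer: -787653494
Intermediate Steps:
M(P) = -2*P*(-151 + P)/3 (M(P) = -(P - 151)*(P + P)/3 = -(-151 + P)*2*P/3 = -2*P*(-151 + P)/3)
-36884 + (1882 + 14585)*(-24562 + M(-126)) = -36884 + (1882 + 14585)*(-24562 + (⅔)*(-126)*(151 - 1*(-126))) = -36884 + 16467*(-24562 + (⅔)*(-126)*(151 + 126)) = -36884 + 16467*(-24562 + (⅔)*(-126)*277) = -36884 + 16467*(-24562 - 23268) = -36884 + 16467*(-47830) = -36884 - 787616610 = -787653494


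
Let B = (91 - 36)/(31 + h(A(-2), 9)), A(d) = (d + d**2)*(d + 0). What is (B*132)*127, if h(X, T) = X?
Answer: 307340/9 ≈ 34149.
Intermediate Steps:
A(d) = d*(d + d**2) (A(d) = (d + d**2)*d = d*(d + d**2))
B = 55/27 (B = (91 - 36)/(31 + (-2)**2*(1 - 2)) = 55/(31 + 4*(-1)) = 55/(31 - 4) = 55/27 ≈ 2.0370)
(B*132)*127 = ((55/27)*132)*127 = (2420/9)*127 = 307340/9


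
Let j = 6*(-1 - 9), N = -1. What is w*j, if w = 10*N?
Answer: 600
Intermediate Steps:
j = -60 (j = 6*(-10) = -60)
w = -10 (w = 10*(-1) = -10)
w*j = -10*(-60) = 600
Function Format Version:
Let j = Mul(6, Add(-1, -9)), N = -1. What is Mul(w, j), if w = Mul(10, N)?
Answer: 600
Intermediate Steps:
j = -60 (j = Mul(6, -10) = -60)
w = -10 (w = Mul(10, -1) = -10)
Mul(w, j) = Mul(-10, -60) = 600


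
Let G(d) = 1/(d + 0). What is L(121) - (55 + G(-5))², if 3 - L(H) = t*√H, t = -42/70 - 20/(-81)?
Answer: -6067216/2025 ≈ -2996.2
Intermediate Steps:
G(d) = 1/d
t = -143/405 (t = -42*1/70 - 20*(-1/81) = -⅗ + 20/81 = -143/405 ≈ -0.35309)
L(H) = 3 + 143*√H/405 (L(H) = 3 - (-143)*√H/405 = 3 + 143*√H/405)
L(121) - (55 + G(-5))² = (3 + 143*√121/405) - (55 + 1/(-5))² = (3 + (143/405)*11) - (55 - ⅕)² = (3 + 1573/405) - (274/5)² = 2788/405 - 1*75076/25 = 2788/405 - 75076/25 = -6067216/2025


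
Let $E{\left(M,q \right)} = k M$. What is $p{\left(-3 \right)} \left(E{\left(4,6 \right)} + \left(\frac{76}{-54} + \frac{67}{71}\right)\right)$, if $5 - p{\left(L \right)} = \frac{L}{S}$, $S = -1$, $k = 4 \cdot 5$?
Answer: $\frac{304942}{1917} \approx 159.07$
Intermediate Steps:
$k = 20$
$E{\left(M,q \right)} = 20 M$
$p{\left(L \right)} = 5 + L$ ($p{\left(L \right)} = 5 - \frac{L}{-1} = 5 - L \left(-1\right) = 5 - - L = 5 + L$)
$p{\left(-3 \right)} \left(E{\left(4,6 \right)} + \left(\frac{76}{-54} + \frac{67}{71}\right)\right) = \left(5 - 3\right) \left(20 \cdot 4 + \left(\frac{76}{-54} + \frac{67}{71}\right)\right) = 2 \left(80 + \left(76 \left(- \frac{1}{54}\right) + 67 \cdot \frac{1}{71}\right)\right) = 2 \left(80 + \left(- \frac{38}{27} + \frac{67}{71}\right)\right) = 2 \left(80 - \frac{889}{1917}\right) = 2 \cdot \frac{152471}{1917} = \frac{304942}{1917}$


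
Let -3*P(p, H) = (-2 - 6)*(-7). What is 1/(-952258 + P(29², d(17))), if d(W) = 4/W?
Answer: -3/2856830 ≈ -1.0501e-6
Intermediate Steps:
P(p, H) = -56/3 (P(p, H) = -(-2 - 6)*(-7)/3 = -(-8)*(-7)/3 = -⅓*56 = -56/3)
1/(-952258 + P(29², d(17))) = 1/(-952258 - 56/3) = 1/(-2856830/3) = -3/2856830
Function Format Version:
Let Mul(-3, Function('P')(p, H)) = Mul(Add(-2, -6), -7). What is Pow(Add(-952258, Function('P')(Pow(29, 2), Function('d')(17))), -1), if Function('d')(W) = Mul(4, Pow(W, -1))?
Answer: Rational(-3, 2856830) ≈ -1.0501e-6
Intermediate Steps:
Function('P')(p, H) = Rational(-56, 3) (Function('P')(p, H) = Mul(Rational(-1, 3), Mul(Add(-2, -6), -7)) = Mul(Rational(-1, 3), Mul(-8, -7)) = Mul(Rational(-1, 3), 56) = Rational(-56, 3))
Pow(Add(-952258, Function('P')(Pow(29, 2), Function('d')(17))), -1) = Pow(Add(-952258, Rational(-56, 3)), -1) = Pow(Rational(-2856830, 3), -1) = Rational(-3, 2856830)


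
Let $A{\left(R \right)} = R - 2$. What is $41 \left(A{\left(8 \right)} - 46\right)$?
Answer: $-1640$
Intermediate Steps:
$A{\left(R \right)} = -2 + R$ ($A{\left(R \right)} = R - 2 = -2 + R$)
$41 \left(A{\left(8 \right)} - 46\right) = 41 \left(\left(-2 + 8\right) - 46\right) = 41 \left(6 - 46\right) = 41 \left(-40\right) = -1640$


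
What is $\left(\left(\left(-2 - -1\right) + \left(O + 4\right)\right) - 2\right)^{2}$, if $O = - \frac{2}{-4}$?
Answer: $\frac{9}{4} \approx 2.25$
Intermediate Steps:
$O = \frac{1}{2}$ ($O = \left(-2\right) \left(- \frac{1}{4}\right) = \frac{1}{2} \approx 0.5$)
$\left(\left(\left(-2 - -1\right) + \left(O + 4\right)\right) - 2\right)^{2} = \left(\left(\left(-2 - -1\right) + \left(\frac{1}{2} + 4\right)\right) - 2\right)^{2} = \left(\left(\left(-2 + 1\right) + \frac{9}{2}\right) - 2\right)^{2} = \left(\left(-1 + \frac{9}{2}\right) - 2\right)^{2} = \left(\frac{7}{2} - 2\right)^{2} = \left(\frac{3}{2}\right)^{2} = \frac{9}{4}$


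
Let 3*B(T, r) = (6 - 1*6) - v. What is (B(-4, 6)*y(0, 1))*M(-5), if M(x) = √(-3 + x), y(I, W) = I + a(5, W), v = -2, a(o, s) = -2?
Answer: -8*I*√2/3 ≈ -3.7712*I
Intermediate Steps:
y(I, W) = -2 + I (y(I, W) = I - 2 = -2 + I)
B(T, r) = ⅔ (B(T, r) = ((6 - 1*6) - 1*(-2))/3 = ((6 - 6) + 2)/3 = (0 + 2)/3 = (⅓)*2 = ⅔)
(B(-4, 6)*y(0, 1))*M(-5) = (2*(-2 + 0)/3)*√(-3 - 5) = ((⅔)*(-2))*√(-8) = -8*I*√2/3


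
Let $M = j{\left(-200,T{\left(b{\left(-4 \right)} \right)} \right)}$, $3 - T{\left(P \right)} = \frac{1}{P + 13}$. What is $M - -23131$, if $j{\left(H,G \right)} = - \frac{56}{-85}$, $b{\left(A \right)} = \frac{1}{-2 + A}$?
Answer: $\frac{1966191}{85} \approx 23132.0$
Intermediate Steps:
$T{\left(P \right)} = 3 - \frac{1}{13 + P}$ ($T{\left(P \right)} = 3 - \frac{1}{P + 13} = 3 - \frac{1}{13 + P}$)
$j{\left(H,G \right)} = \frac{56}{85}$ ($j{\left(H,G \right)} = \left(-56\right) \left(- \frac{1}{85}\right) = \frac{56}{85}$)
$M = \frac{56}{85} \approx 0.65882$
$M - -23131 = \frac{56}{85} - -23131 = \frac{56}{85} + 23131 = \frac{1966191}{85}$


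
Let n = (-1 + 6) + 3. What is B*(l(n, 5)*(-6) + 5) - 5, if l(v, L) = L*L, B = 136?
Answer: -19725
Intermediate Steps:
n = 8 (n = 5 + 3 = 8)
l(v, L) = L**2
B*(l(n, 5)*(-6) + 5) - 5 = 136*(5**2*(-6) + 5) - 5 = 136*(25*(-6) + 5) - 5 = 136*(-150 + 5) - 5 = 136*(-145) - 5 = -19720 - 5 = -19725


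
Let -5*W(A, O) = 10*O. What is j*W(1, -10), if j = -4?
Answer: -80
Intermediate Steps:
W(A, O) = -2*O
j*W(1, -10) = -(-8)*(-10) = -4*20 = -80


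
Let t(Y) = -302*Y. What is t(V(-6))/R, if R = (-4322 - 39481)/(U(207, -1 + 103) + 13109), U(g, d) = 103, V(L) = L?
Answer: -2660016/4867 ≈ -546.54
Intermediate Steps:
R = -4867/1468 (R = (-4322 - 39481)/(103 + 13109) = -43803/13212 = -43803*1/13212 = -4867/1468 ≈ -3.3154)
t(V(-6))/R = (-302*(-6))/(-4867/1468) = 1812*(-1468/4867) = -2660016/4867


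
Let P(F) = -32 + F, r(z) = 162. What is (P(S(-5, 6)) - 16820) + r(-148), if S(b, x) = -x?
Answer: -16696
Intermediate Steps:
(P(S(-5, 6)) - 16820) + r(-148) = ((-32 - 1*6) - 16820) + 162 = ((-32 - 6) - 16820) + 162 = (-38 - 16820) + 162 = -16858 + 162 = -16696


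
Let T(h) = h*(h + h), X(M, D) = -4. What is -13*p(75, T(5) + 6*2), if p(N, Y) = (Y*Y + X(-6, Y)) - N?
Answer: -48945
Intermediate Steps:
T(h) = 2*h² (T(h) = h*(2*h) = 2*h²)
p(N, Y) = -4 + Y² - N (p(N, Y) = (Y*Y - 4) - N = (Y² - 4) - N = (-4 + Y²) - N = -4 + Y² - N)
-13*p(75, T(5) + 6*2) = -13*(-4 + (2*5² + 6*2)² - 1*75) = -13*(-4 + (2*25 + 12)² - 75) = -13*(-4 + (50 + 12)² - 75) = -13*(-4 + 62² - 75) = -13*(-4 + 3844 - 75) = -13*3765 = -48945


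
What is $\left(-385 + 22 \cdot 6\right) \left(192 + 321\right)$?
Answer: $-129789$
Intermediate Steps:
$\left(-385 + 22 \cdot 6\right) \left(192 + 321\right) = \left(-385 + 132\right) 513 = \left(-253\right) 513 = -129789$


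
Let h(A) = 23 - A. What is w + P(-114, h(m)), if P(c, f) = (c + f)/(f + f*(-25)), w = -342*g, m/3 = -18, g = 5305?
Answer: -3352844843/1848 ≈ -1.8143e+6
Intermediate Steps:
m = -54 (m = 3*(-18) = -54)
w = -1814310 (w = -342*5305 = -1814310)
P(c, f) = -(c + f)/(24*f) (P(c, f) = (c + f)/(f - 25*f) = (c + f)/((-24*f)) = (c + f)*(-1/(24*f)) = -(c + f)/(24*f))
w + P(-114, h(m)) = -1814310 + (-1*(-114) - (23 - 1*(-54)))/(24*(23 - 1*(-54))) = -1814310 + (114 - (23 + 54))/(24*(23 + 54)) = -1814310 + (1/24)*(114 - 1*77)/77 = -1814310 + (1/24)*(1/77)*(114 - 77) = -1814310 + (1/24)*(1/77)*37 = -1814310 + 37/1848 = -3352844843/1848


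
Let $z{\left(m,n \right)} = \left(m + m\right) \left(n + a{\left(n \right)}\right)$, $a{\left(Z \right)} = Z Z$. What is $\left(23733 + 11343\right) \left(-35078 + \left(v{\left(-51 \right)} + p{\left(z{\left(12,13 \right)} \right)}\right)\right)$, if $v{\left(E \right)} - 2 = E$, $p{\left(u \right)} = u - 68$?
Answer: $-1081287852$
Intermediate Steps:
$a{\left(Z \right)} = Z^{2}$
$z{\left(m,n \right)} = 2 m \left(n + n^{2}\right)$ ($z{\left(m,n \right)} = \left(m + m\right) \left(n + n^{2}\right) = 2 m \left(n + n^{2}\right)$)
$p{\left(u \right)} = -68 + u$ ($p{\left(u \right)} = u - 68 = -68 + u$)
$v{\left(E \right)} = 2 + E$
$\left(23733 + 11343\right) \left(-35078 + \left(v{\left(-51 \right)} + p{\left(z{\left(12,13 \right)} \right)}\right)\right) = \left(23733 + 11343\right) \left(-35078 + \left(\left(2 - 51\right) - \left(68 - 312 \left(1 + 13\right)\right)\right)\right) = 35076 \left(-35078 - \left(117 - 312 \cdot 14\right)\right) = 35076 \left(-35078 + \left(-49 + \left(-68 + 4368\right)\right)\right) = 35076 \left(-35078 + \left(-49 + 4300\right)\right) = 35076 \left(-35078 + 4251\right) = 35076 \left(-30827\right) = -1081287852$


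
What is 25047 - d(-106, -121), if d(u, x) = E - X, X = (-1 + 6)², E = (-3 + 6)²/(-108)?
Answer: 300865/12 ≈ 25072.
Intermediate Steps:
E = -1/12 (E = 3²*(-1/108) = 9*(-1/108) = -1/12 ≈ -0.083333)
X = 25 (X = 5² = 25)
d(u, x) = -301/12 (d(u, x) = -1/12 - 1*25 = -1/12 - 25 = -301/12)
25047 - d(-106, -121) = 25047 - 1*(-301/12) = 25047 + 301/12 = 300865/12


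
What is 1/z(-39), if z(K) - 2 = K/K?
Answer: ⅓ ≈ 0.33333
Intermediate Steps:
z(K) = 3 (z(K) = 2 + K/K = 2 + 1 = 3)
1/z(-39) = 1/3 = ⅓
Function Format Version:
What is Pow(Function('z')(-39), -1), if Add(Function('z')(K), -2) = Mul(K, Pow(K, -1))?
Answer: Rational(1, 3) ≈ 0.33333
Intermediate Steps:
Function('z')(K) = 3 (Function('z')(K) = Add(2, Mul(K, Pow(K, -1))) = Add(2, 1) = 3)
Pow(Function('z')(-39), -1) = Pow(3, -1) = Rational(1, 3)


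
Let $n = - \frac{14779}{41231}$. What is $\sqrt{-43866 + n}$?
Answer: $\frac{5 i \sqrt{2982904234343}}{41231} \approx 209.44 i$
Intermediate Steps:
$n = - \frac{14779}{41231}$ ($n = \left(-14779\right) \frac{1}{41231} = - \frac{14779}{41231} \approx -0.35844$)
$\sqrt{-43866 + n} = \sqrt{-43866 - \frac{14779}{41231}} = \sqrt{- \frac{1808653825}{41231}} = \frac{5 i \sqrt{2982904234343}}{41231}$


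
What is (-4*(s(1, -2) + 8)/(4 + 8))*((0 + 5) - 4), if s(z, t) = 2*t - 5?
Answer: ⅓ ≈ 0.33333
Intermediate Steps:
s(z, t) = -5 + 2*t
(-4*(s(1, -2) + 8)/(4 + 8))*((0 + 5) - 4) = (-4*((-5 + 2*(-2)) + 8)/(4 + 8))*((0 + 5) - 4) = (-4*((-5 - 4) + 8)/12)*(5 - 4) = -4*(-9 + 8)/12*1 = -(-4)/12*1 = -4*(-1/12)*1 = (⅓)*1 = ⅓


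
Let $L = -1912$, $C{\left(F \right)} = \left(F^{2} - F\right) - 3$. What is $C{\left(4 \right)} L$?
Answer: $-17208$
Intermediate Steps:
$C{\left(F \right)} = -3 + F^{2} - F$
$C{\left(4 \right)} L = \left(-3 + 4^{2} - 4\right) \left(-1912\right) = \left(-3 + 16 - 4\right) \left(-1912\right) = 9 \left(-1912\right) = -17208$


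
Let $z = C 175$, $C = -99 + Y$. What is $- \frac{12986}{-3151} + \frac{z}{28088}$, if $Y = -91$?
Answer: $\frac{129990009}{44252644} \approx 2.9375$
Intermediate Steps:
$C = -190$ ($C = -99 - 91 = -190$)
$z = -33250$ ($z = \left(-190\right) 175 = -33250$)
$- \frac{12986}{-3151} + \frac{z}{28088} = - \frac{12986}{-3151} - \frac{33250}{28088} = \left(-12986\right) \left(- \frac{1}{3151}\right) - \frac{16625}{14044} = \frac{12986}{3151} - \frac{16625}{14044} = \frac{129990009}{44252644}$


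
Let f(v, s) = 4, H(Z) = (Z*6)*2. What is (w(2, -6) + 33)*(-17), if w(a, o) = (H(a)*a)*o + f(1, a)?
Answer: 4267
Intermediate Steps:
H(Z) = 12*Z (H(Z) = (6*Z)*2 = 12*Z)
w(a, o) = 4 + 12*o*a² (w(a, o) = ((12*a)*a)*o + 4 = (12*a²)*o + 4 = 12*o*a² + 4 = 4 + 12*o*a²)
(w(2, -6) + 33)*(-17) = ((4 + 12*(-6)*2²) + 33)*(-17) = ((4 + 12*(-6)*4) + 33)*(-17) = ((4 - 288) + 33)*(-17) = (-284 + 33)*(-17) = -251*(-17) = 4267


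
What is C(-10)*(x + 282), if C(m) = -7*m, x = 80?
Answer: 25340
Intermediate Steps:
C(-10)*(x + 282) = (-7*(-10))*(80 + 282) = 70*362 = 25340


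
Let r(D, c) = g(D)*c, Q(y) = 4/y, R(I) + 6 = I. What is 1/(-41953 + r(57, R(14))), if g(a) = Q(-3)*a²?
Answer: -1/76609 ≈ -1.3053e-5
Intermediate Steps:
R(I) = -6 + I
g(a) = -4*a²/3 (g(a) = (4/(-3))*a² = (4*(-⅓))*a² = -4*a²/3)
r(D, c) = -4*c*D²/3 (r(D, c) = (-4*D²/3)*c = -4*c*D²/3)
1/(-41953 + r(57, R(14))) = 1/(-41953 - 4/3*(-6 + 14)*57²) = 1/(-41953 - 4/3*8*3249) = 1/(-41953 - 34656) = 1/(-76609) = -1/76609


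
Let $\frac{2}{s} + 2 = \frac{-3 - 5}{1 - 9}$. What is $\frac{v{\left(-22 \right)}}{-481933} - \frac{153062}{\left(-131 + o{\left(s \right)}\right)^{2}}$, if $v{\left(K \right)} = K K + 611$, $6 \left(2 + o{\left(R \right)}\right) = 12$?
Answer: $- \frac{73784420141}{8270452213} \approx -8.9214$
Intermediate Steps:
$s = -2$ ($s = \frac{2}{-2 + \frac{-3 - 5}{1 - 9}} = \frac{2}{-2 - \frac{8}{-8}} = \frac{2}{-2 - -1} = \frac{2}{-2 + 1} = \frac{2}{-1} = 2 \left(-1\right) = -2$)
$o{\left(R \right)} = 0$ ($o{\left(R \right)} = -2 + \frac{1}{6} \cdot 12 = -2 + 2 = 0$)
$v{\left(K \right)} = 611 + K^{2}$ ($v{\left(K \right)} = K^{2} + 611 = 611 + K^{2}$)
$\frac{v{\left(-22 \right)}}{-481933} - \frac{153062}{\left(-131 + o{\left(s \right)}\right)^{2}} = \frac{611 + \left(-22\right)^{2}}{-481933} - \frac{153062}{\left(-131 + 0\right)^{2}} = \left(611 + 484\right) \left(- \frac{1}{481933}\right) - \frac{153062}{\left(-131\right)^{2}} = 1095 \left(- \frac{1}{481933}\right) - \frac{153062}{17161} = - \frac{1095}{481933} - \frac{153062}{17161} = - \frac{73784420141}{8270452213}$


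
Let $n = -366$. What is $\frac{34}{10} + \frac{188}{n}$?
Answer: $\frac{2641}{915} \approx 2.8863$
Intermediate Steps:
$\frac{34}{10} + \frac{188}{n} = \frac{34}{10} + \frac{188}{-366} = 34 \cdot \frac{1}{10} + 188 \left(- \frac{1}{366}\right) = \frac{17}{5} - \frac{94}{183} = \frac{2641}{915}$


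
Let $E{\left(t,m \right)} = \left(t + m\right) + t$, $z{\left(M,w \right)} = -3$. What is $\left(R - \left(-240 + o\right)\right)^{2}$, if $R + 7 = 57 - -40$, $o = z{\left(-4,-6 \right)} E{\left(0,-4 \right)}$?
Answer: $101124$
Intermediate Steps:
$E{\left(t,m \right)} = m + 2 t$ ($E{\left(t,m \right)} = \left(m + t\right) + t = m + 2 t$)
$o = 12$ ($o = - 3 \left(-4 + 2 \cdot 0\right) = - 3 \left(-4 + 0\right) = \left(-3\right) \left(-4\right) = 12$)
$R = 90$ ($R = -7 + \left(57 - -40\right) = -7 + \left(57 + 40\right) = -7 + 97 = 90$)
$\left(R - \left(-240 + o\right)\right)^{2} = \left(90 + \left(240 - 12\right)\right)^{2} = \left(90 + 228\right)^{2} = 318^{2} = 101124$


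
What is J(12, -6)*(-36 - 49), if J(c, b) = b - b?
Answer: 0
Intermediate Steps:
J(c, b) = 0
J(12, -6)*(-36 - 49) = 0*(-36 - 49) = 0*(-85) = 0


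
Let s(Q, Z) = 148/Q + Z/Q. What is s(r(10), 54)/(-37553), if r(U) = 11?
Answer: -202/413083 ≈ -0.00048901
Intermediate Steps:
s(r(10), 54)/(-37553) = ((148 + 54)/11)/(-37553) = ((1/11)*202)*(-1/37553) = (202/11)*(-1/37553) = -202/413083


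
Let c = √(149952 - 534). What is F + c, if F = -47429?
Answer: -47429 + 3*√16602 ≈ -47042.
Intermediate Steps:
c = 3*√16602 (c = √149418 = 3*√16602 ≈ 386.55)
F + c = -47429 + 3*√16602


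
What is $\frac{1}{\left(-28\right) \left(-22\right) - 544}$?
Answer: $\frac{1}{72} \approx 0.013889$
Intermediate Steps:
$\frac{1}{\left(-28\right) \left(-22\right) - 544} = \frac{1}{616 - 544} = \frac{1}{72}$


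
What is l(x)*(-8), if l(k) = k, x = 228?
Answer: -1824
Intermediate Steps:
l(x)*(-8) = 228*(-8) = -1824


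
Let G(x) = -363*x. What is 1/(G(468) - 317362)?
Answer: -1/487246 ≈ -2.0524e-6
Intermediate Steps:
1/(G(468) - 317362) = 1/(-363*468 - 317362) = 1/(-169884 - 317362) = 1/(-487246) = -1/487246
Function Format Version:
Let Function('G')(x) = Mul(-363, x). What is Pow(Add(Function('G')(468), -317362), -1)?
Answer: Rational(-1, 487246) ≈ -2.0524e-6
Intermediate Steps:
Pow(Add(Function('G')(468), -317362), -1) = Pow(Add(Mul(-363, 468), -317362), -1) = Pow(Add(-169884, -317362), -1) = Pow(-487246, -1) = Rational(-1, 487246)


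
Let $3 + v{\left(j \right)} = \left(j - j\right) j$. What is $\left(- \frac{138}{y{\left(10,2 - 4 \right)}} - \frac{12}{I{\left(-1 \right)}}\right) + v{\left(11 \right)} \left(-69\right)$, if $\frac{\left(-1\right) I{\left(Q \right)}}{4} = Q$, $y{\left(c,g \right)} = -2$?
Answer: $273$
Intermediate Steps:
$I{\left(Q \right)} = - 4 Q$
$v{\left(j \right)} = -3$ ($v{\left(j \right)} = -3 + \left(j - j\right) j = -3 + 0 j = -3 + 0 = -3$)
$\left(- \frac{138}{y{\left(10,2 - 4 \right)}} - \frac{12}{I{\left(-1 \right)}}\right) + v{\left(11 \right)} \left(-69\right) = \left(- \frac{138}{-2} - \frac{12}{\left(-4\right) \left(-1\right)}\right) - -207 = \left(\left(-138\right) \left(- \frac{1}{2}\right) - \frac{12}{4}\right) + 207 = \left(69 - 3\right) + 207 = 66 + 207 = 273$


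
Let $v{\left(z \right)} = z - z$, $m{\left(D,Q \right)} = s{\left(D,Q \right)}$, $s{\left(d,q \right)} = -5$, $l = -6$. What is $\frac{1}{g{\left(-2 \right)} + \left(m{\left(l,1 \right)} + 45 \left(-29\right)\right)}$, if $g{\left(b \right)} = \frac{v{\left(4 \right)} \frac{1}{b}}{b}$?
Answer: $- \frac{1}{1310} \approx -0.00076336$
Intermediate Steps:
$m{\left(D,Q \right)} = -5$
$v{\left(z \right)} = 0$
$g{\left(b \right)} = 0$ ($g{\left(b \right)} = \frac{0 \frac{1}{b}}{b} = \frac{0}{b} = 0$)
$\frac{1}{g{\left(-2 \right)} + \left(m{\left(l,1 \right)} + 45 \left(-29\right)\right)} = \frac{1}{0 + \left(-5 + 45 \left(-29\right)\right)} = \frac{1}{0 - 1310} = \frac{1}{-1310} = - \frac{1}{1310}$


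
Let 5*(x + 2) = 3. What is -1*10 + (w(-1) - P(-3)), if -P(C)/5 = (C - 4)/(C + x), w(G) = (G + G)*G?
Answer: -1/22 ≈ -0.045455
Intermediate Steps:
x = -7/5 (x = -2 + (⅕)*3 = -2 + ⅗ = -7/5 ≈ -1.4000)
w(G) = 2*G² (w(G) = (2*G)*G = 2*G²)
P(C) = -5*(-4 + C)/(-7/5 + C) (P(C) = -5*(C - 4)/(C - 7/5) = -5*(-4 + C)/(-7/5 + C))
-1*10 + (w(-1) - P(-3)) = -1*10 + (2*(-1)² - 25*(4 - 1*(-3))/(-7 + 5*(-3))) = -10 + (2*1 - 25*(4 + 3)/(-7 - 15)) = -10 + (2 - 25*7/(-22)) = -10 + (2 - 25*(-1)*7/22) = -10 + (2 - 1*(-175/22)) = -10 + (2 + 175/22) = -10 + 219/22 = -1/22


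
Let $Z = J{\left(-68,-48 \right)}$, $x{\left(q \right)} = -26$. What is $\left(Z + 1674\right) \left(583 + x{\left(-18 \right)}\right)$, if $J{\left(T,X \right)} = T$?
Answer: $894542$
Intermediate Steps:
$Z = -68$
$\left(Z + 1674\right) \left(583 + x{\left(-18 \right)}\right) = \left(-68 + 1674\right) \left(583 - 26\right) = 1606 \cdot 557 = 894542$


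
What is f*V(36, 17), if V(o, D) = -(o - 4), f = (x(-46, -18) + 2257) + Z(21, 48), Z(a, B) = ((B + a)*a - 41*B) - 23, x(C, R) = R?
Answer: -54304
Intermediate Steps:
Z(a, B) = -23 - 41*B + a*(B + a) (Z(a, B) = (a*(B + a) - 41*B) - 23 = (-41*B + a*(B + a)) - 23 = -23 - 41*B + a*(B + a))
f = 1697 (f = (-18 + 2257) + (-23 + 21**2 - 41*48 + 48*21) = 2239 + (-23 + 441 - 1968 + 1008) = 2239 - 542 = 1697)
V(o, D) = 4 - o (V(o, D) = -(-4 + o) = 4 - o)
f*V(36, 17) = 1697*(4 - 1*36) = 1697*(4 - 36) = 1697*(-32) = -54304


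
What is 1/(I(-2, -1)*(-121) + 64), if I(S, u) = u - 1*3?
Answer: 1/548 ≈ 0.0018248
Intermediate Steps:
I(S, u) = -3 + u (I(S, u) = u - 3 = -3 + u)
1/(I(-2, -1)*(-121) + 64) = 1/((-3 - 1)*(-121) + 64) = 1/(-4*(-121) + 64) = 1/(484 + 64) = 1/548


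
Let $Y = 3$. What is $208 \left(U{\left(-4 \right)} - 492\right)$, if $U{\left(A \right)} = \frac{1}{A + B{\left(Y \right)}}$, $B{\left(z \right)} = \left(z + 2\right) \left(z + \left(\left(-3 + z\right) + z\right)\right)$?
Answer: $-102328$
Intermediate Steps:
$B{\left(z \right)} = \left(-3 + 3 z\right) \left(2 + z\right)$ ($B{\left(z \right)} = \left(2 + z\right) \left(z + \left(-3 + 2 z\right)\right) = \left(2 + z\right) \left(-3 + 3 z\right) = \left(-3 + 3 z\right) \left(2 + z\right)$)
$U{\left(A \right)} = \frac{1}{30 + A}$ ($U{\left(A \right)} = \frac{1}{A + \left(-6 + 3 \cdot 3 + 3 \cdot 3^{2}\right)} = \frac{1}{A + \left(-6 + 9 + 3 \cdot 9\right)} = \frac{1}{A + \left(-6 + 9 + 27\right)} = \frac{1}{A + 30} = \frac{1}{30 + A}$)
$208 \left(U{\left(-4 \right)} - 492\right) = 208 \left(\frac{1}{30 - 4} - 492\right) = 208 \left(\frac{1}{26} - 492\right) = 208 \left(- \frac{12791}{26}\right) = -102328$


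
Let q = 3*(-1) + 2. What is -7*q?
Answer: 7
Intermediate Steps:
q = -1 (q = -3 + 2 = -1)
-7*q = -7*(-1) = 7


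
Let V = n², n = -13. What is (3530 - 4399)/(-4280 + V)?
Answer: 869/4111 ≈ 0.21138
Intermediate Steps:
V = 169 (V = (-13)² = 169)
(3530 - 4399)/(-4280 + V) = (3530 - 4399)/(-4280 + 169) = -869/(-4111) = -869*(-1/4111) = 869/4111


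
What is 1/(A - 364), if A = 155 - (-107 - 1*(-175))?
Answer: -1/277 ≈ -0.0036101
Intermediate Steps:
A = 87 (A = 155 - (-107 + 175) = 155 - 1*68 = 155 - 68 = 87)
1/(A - 364) = 1/(87 - 364) = 1/(-277) = -1/277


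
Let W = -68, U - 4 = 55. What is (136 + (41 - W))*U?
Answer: 14455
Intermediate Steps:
U = 59 (U = 4 + 55 = 59)
(136 + (41 - W))*U = (136 + (41 - 1*(-68)))*59 = (136 + (41 + 68))*59 = (136 + 109)*59 = 245*59 = 14455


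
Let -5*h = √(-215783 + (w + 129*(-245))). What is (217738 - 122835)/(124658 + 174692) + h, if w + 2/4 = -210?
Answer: 94903/299350 - I*√990394/10 ≈ 0.31703 - 99.519*I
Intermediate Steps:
w = -421/2 (w = -½ - 210 = -421/2 ≈ -210.50)
h = -I*√990394/10 (h = -√(-215783 + (-421/2 + 129*(-245)))/5 = -√(-215783 + (-421/2 - 31605))/5 = -√(-215783 - 63631/2)/5 = -I*√990394/10 ≈ -99.519*I)
(217738 - 122835)/(124658 + 174692) + h = (217738 - 122835)/(124658 + 174692) - I*√990394/10 = 94903/299350 - I*√990394/10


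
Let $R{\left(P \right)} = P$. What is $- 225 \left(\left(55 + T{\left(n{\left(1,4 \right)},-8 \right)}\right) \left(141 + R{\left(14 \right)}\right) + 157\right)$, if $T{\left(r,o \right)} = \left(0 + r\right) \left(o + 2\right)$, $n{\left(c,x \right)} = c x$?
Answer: $-1116450$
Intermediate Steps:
$T{\left(r,o \right)} = r \left(2 + o\right)$
$- 225 \left(\left(55 + T{\left(n{\left(1,4 \right)},-8 \right)}\right) \left(141 + R{\left(14 \right)}\right) + 157\right) = - 225 \left(\left(55 + 1 \cdot 4 \left(2 - 8\right)\right) \left(141 + 14\right) + 157\right) = - 225 \left(\left(55 + 4 \left(-6\right)\right) 155 + 157\right) = - 225 \left(\left(55 - 24\right) 155 + 157\right) = - 225 \left(31 \cdot 155 + 157\right) = - 225 \left(4805 + 157\right) = \left(-225\right) 4962 = -1116450$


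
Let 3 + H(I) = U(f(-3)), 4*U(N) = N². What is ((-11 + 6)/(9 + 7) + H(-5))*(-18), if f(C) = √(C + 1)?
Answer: 549/8 ≈ 68.625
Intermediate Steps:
f(C) = √(1 + C)
U(N) = N²/4
H(I) = -7/2 (H(I) = -3 + (√(1 - 3))²/4 = -3 + (√(-2))²/4 = -3 + (I*√2)²/4 = -3 + (¼)*(-2) = -3 - ½ = -7/2)
((-11 + 6)/(9 + 7) + H(-5))*(-18) = ((-11 + 6)/(9 + 7) - 7/2)*(-18) = (-5/16 - 7/2)*(-18) = -61/16*(-18) = 549/8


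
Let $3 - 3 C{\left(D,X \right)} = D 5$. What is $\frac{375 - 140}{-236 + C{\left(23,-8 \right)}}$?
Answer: $- \frac{141}{164} \approx -0.85976$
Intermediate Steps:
$C{\left(D,X \right)} = 1 - \frac{5 D}{3}$ ($C{\left(D,X \right)} = 1 - \frac{D 5}{3} = 1 - \frac{5 D}{3}$)
$\frac{375 - 140}{-236 + C{\left(23,-8 \right)}} = \frac{375 - 140}{-236 + \left(1 - \frac{115}{3}\right)} = \frac{235}{-236 + \left(1 - \frac{115}{3}\right)} = \frac{235}{-236 - \frac{112}{3}} = \frac{235}{- \frac{820}{3}} = 235 \left(- \frac{3}{820}\right) = - \frac{141}{164}$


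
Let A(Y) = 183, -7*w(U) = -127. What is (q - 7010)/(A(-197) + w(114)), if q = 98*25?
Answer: -1995/88 ≈ -22.670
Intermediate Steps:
w(U) = 127/7 (w(U) = -⅐*(-127) = 127/7)
q = 2450
(q - 7010)/(A(-197) + w(114)) = (2450 - 7010)/(183 + 127/7) = -4560/1408/7 = -4560*7/1408 = -1995/88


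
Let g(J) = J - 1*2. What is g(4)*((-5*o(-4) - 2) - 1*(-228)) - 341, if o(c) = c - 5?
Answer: 201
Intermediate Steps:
o(c) = -5 + c
g(J) = -2 + J (g(J) = J - 2 = -2 + J)
g(4)*((-5*o(-4) - 2) - 1*(-228)) - 341 = (-2 + 4)*((-5*(-5 - 4) - 2) - 1*(-228)) - 341 = 2*((-5*(-9) - 2) + 228) - 341 = 2*((45 - 2) + 228) - 341 = 2*(43 + 228) - 341 = 2*271 - 341 = 542 - 341 = 201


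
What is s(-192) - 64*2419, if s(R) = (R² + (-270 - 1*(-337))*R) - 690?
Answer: -131506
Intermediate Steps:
s(R) = -690 + R² + 67*R (s(R) = (R² + (-270 + 337)*R) - 690 = (R² + 67*R) - 690 = -690 + R² + 67*R)
s(-192) - 64*2419 = (-690 + (-192)² + 67*(-192)) - 64*2419 = (-690 + 36864 - 12864) - 154816 = 23310 - 154816 = -131506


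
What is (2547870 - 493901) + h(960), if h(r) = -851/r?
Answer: 1971809389/960 ≈ 2.0540e+6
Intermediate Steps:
(2547870 - 493901) + h(960) = (2547870 - 493901) - 851/960 = 2053969 - 851*1/960 = 2053969 - 851/960 = 1971809389/960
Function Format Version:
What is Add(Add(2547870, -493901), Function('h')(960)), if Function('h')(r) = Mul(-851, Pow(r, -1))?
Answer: Rational(1971809389, 960) ≈ 2.0540e+6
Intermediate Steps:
Add(Add(2547870, -493901), Function('h')(960)) = Add(Add(2547870, -493901), Mul(-851, Pow(960, -1))) = Add(2053969, Mul(-851, Rational(1, 960))) = Add(2053969, Rational(-851, 960)) = Rational(1971809389, 960)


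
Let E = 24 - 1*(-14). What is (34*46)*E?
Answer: 59432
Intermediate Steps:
E = 38 (E = 24 + 14 = 38)
(34*46)*E = (34*46)*38 = 1564*38 = 59432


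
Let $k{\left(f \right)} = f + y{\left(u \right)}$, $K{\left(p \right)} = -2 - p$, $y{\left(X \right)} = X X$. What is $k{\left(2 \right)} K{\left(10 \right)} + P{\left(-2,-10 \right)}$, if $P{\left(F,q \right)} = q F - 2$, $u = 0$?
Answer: $-6$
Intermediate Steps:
$y{\left(X \right)} = X^{2}$
$P{\left(F,q \right)} = -2 + F q$ ($P{\left(F,q \right)} = F q - 2 = -2 + F q$)
$k{\left(f \right)} = f$ ($k{\left(f \right)} = f + 0^{2} = f + 0 = f$)
$k{\left(2 \right)} K{\left(10 \right)} + P{\left(-2,-10 \right)} = 2 \left(-2 - 10\right) - -18 = 2 \left(-2 - 10\right) + \left(-2 + 20\right) = 2 \left(-12\right) + 18 = -24 + 18 = -6$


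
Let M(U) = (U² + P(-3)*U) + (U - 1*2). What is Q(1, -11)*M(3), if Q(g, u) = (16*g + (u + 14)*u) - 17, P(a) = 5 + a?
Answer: -544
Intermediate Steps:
Q(g, u) = -17 + 16*g + u*(14 + u) (Q(g, u) = (16*g + (14 + u)*u) - 17 = (16*g + u*(14 + u)) - 17 = -17 + 16*g + u*(14 + u))
M(U) = -2 + U² + 3*U (M(U) = (U² + (5 - 3)*U) + (U - 1*2) = (U² + 2*U) + (U - 2) = (U² + 2*U) + (-2 + U) = -2 + U² + 3*U)
Q(1, -11)*M(3) = (-17 + (-11)² + 14*(-11) + 16*1)*(-2 + 3² + 3*3) = (-17 + 121 - 154 + 16)*(-2 + 9 + 9) = -34*16 = -544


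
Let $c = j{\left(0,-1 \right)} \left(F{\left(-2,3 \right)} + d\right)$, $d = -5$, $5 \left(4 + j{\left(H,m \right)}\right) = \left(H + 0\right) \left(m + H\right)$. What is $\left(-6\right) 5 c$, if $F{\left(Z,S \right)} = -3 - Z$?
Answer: $-720$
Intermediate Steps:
$j{\left(H,m \right)} = -4 + \frac{H \left(H + m\right)}{5}$ ($j{\left(H,m \right)} = -4 + \frac{\left(H + 0\right) \left(m + H\right)}{5} = -4 + \frac{H \left(H + m\right)}{5}$)
$c = 24$ ($c = \left(-4 + \frac{0^{2}}{5} + \frac{1}{5} \cdot 0 \left(-1\right)\right) \left(\left(-3 - -2\right) - 5\right) = \left(-4 + \frac{1}{5} \cdot 0 + 0\right) \left(\left(-3 + 2\right) - 5\right) = \left(-4 + 0 + 0\right) \left(-1 - 5\right) = \left(-4\right) \left(-6\right) = 24$)
$\left(-6\right) 5 c = \left(-6\right) 5 \cdot 24 = \left(-30\right) 24 = -720$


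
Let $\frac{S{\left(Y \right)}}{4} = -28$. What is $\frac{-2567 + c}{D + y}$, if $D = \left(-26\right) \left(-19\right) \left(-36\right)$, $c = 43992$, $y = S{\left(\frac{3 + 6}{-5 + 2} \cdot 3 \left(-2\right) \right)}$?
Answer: $- \frac{41425}{17896} \approx -2.3148$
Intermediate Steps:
$S{\left(Y \right)} = -112$ ($S{\left(Y \right)} = 4 \left(-28\right) = -112$)
$y = -112$
$D = -17784$ ($D = 494 \left(-36\right) = -17784$)
$\frac{-2567 + c}{D + y} = \frac{-2567 + 43992}{-17784 - 112} = \frac{41425}{-17896} = 41425 \left(- \frac{1}{17896}\right) = - \frac{41425}{17896}$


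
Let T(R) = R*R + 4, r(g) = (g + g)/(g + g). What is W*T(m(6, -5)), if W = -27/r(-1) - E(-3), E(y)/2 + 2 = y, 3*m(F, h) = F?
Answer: -136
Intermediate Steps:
r(g) = 1 (r(g) = (2*g)/((2*g)) = (2*g)*(1/(2*g)) = 1)
m(F, h) = F/3
E(y) = -4 + 2*y
T(R) = 4 + R² (T(R) = R² + 4 = 4 + R²)
W = -17 (W = -27/1 - (-4 + 2*(-3)) = -27*1 - (-4 - 6) = -27 - 1*(-10) = -27 + 10 = -17)
W*T(m(6, -5)) = -17*(4 + ((⅓)*6)²) = -17*(4 + 2²) = -17*(4 + 4) = -17*8 = -136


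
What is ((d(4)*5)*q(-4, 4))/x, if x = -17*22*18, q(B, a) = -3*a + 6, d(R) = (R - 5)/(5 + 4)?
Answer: -5/10098 ≈ -0.00049515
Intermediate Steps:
d(R) = -5/9 + R/9 (d(R) = (-5 + R)/9 = (-5 + R)*(⅑) = -5/9 + R/9)
q(B, a) = 6 - 3*a
x = -6732 (x = -374*18 = -6732)
((d(4)*5)*q(-4, 4))/x = (((-5/9 + (⅑)*4)*5)*(6 - 3*4))/(-6732) = (((-5/9 + 4/9)*5)*(6 - 12))*(-1/6732) = (-⅑*5*(-6))*(-1/6732) = -5/9*(-6)*(-1/6732) = (10/3)*(-1/6732) = -5/10098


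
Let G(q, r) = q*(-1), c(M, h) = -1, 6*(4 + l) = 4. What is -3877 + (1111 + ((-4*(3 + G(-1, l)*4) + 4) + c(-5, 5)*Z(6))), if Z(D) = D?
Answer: -2796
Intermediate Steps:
l = -10/3 (l = -4 + (⅙)*4 = -4 + ⅔ = -10/3 ≈ -3.3333)
G(q, r) = -q
-3877 + (1111 + ((-4*(3 + G(-1, l)*4) + 4) + c(-5, 5)*Z(6))) = -3877 + (1111 + ((-4*(3 - 1*(-1)*4) + 4) - 1*6)) = -3877 + (1111 + ((-4*(3 + 1*4) + 4) - 6)) = -3877 + (1111 + ((-4*(3 + 4) + 4) - 6)) = -3877 + (1111 + ((-4*7 + 4) - 6)) = -3877 + (1111 + ((-28 + 4) - 6)) = -3877 + (1111 + (-24 - 6)) = -3877 + (1111 - 30) = -3877 + 1081 = -2796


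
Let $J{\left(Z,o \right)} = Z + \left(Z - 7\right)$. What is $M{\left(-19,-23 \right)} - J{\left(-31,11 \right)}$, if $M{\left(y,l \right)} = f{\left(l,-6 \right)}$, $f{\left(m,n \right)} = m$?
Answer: $46$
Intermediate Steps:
$J{\left(Z,o \right)} = -7 + 2 Z$ ($J{\left(Z,o \right)} = Z + \left(-7 + Z\right) = -7 + 2 Z$)
$M{\left(y,l \right)} = l$
$M{\left(-19,-23 \right)} - J{\left(-31,11 \right)} = -23 - \left(-7 + 2 \left(-31\right)\right) = -23 - \left(-7 - 62\right) = -23 - -69 = -23 + 69 = 46$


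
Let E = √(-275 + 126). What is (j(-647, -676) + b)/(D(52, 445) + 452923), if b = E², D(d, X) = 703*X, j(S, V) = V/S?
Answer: -95727/495445426 ≈ -0.00019321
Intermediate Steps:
E = I*√149 (E = √(-149) = I*√149 ≈ 12.207*I)
b = -149 (b = (I*√149)² = -149)
(j(-647, -676) + b)/(D(52, 445) + 452923) = (-676/(-647) - 149)/(703*445 + 452923) = (-676*(-1/647) - 149)/(312835 + 452923) = (676/647 - 149)/765758 = -95727/647*1/765758 = -95727/495445426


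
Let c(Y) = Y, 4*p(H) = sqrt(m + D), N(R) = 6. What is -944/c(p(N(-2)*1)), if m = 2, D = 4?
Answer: -1888*sqrt(6)/3 ≈ -1541.5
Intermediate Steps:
p(H) = sqrt(6)/4 (p(H) = sqrt(2 + 4)/4 = sqrt(6)/4)
-944/c(p(N(-2)*1)) = -944*2*sqrt(6)/3 = -1888*sqrt(6)/3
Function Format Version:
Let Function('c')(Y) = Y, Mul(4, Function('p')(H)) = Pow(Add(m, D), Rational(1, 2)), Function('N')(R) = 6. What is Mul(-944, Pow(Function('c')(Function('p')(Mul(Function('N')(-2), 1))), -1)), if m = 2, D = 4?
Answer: Mul(Rational(-1888, 3), Pow(6, Rational(1, 2))) ≈ -1541.5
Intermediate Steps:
Function('p')(H) = Mul(Rational(1, 4), Pow(6, Rational(1, 2))) (Function('p')(H) = Mul(Rational(1, 4), Pow(Add(2, 4), Rational(1, 2))) = Mul(Rational(1, 4), Pow(6, Rational(1, 2))))
Mul(-944, Pow(Function('c')(Function('p')(Mul(Function('N')(-2), 1))), -1)) = Mul(-944, Pow(Mul(Rational(1, 4), Pow(6, Rational(1, 2))), -1)) = Mul(-944, Mul(Rational(2, 3), Pow(6, Rational(1, 2)))) = Mul(Rational(-1888, 3), Pow(6, Rational(1, 2)))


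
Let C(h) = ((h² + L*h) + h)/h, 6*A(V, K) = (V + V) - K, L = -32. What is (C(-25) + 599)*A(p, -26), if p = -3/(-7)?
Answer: 17014/7 ≈ 2430.6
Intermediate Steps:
p = 3/7 (p = -3*(-⅐) = 3/7 ≈ 0.42857)
A(V, K) = -K/6 + V/3 (A(V, K) = ((V + V) - K)/6 = (2*V - K)/6 = (-K + 2*V)/6 = -K/6 + V/3)
C(h) = (h² - 31*h)/h (C(h) = ((h² - 32*h) + h)/h = (h² - 31*h)/h)
(C(-25) + 599)*A(p, -26) = ((-31 - 25) + 599)*(-⅙*(-26) + (⅓)*(3/7)) = (-56 + 599)*(13/3 + ⅐) = 543*(94/21) = 17014/7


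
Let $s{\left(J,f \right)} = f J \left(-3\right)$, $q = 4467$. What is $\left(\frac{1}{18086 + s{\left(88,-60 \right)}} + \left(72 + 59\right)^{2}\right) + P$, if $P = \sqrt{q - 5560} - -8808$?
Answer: $\frac{881024295}{33926} + i \sqrt{1093} \approx 25969.0 + 33.061 i$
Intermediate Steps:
$s{\left(J,f \right)} = - 3 J f$ ($s{\left(J,f \right)} = J f \left(-3\right) = - 3 J f$)
$P = 8808 + i \sqrt{1093}$ ($P = \sqrt{4467 - 5560} - -8808 = \sqrt{-1093} + 8808 = i \sqrt{1093} + 8808 = 8808 + i \sqrt{1093} \approx 8808.0 + 33.061 i$)
$\left(\frac{1}{18086 + s{\left(88,-60 \right)}} + \left(72 + 59\right)^{2}\right) + P = \left(\frac{1}{18086 - 264 \left(-60\right)} + \left(72 + 59\right)^{2}\right) + \left(8808 + i \sqrt{1093}\right) = \left(\frac{1}{18086 + 15840} + 131^{2}\right) + \left(8808 + i \sqrt{1093}\right) = \left(\frac{1}{33926} + 17161\right) + \left(8808 + i \sqrt{1093}\right) = \frac{582204087}{33926} + \left(8808 + i \sqrt{1093}\right) = \frac{881024295}{33926} + i \sqrt{1093}$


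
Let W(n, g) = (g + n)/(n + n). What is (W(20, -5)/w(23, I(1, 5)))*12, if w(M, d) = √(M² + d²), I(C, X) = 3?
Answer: 9*√538/1076 ≈ 0.19401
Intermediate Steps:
W(n, g) = (g + n)/(2*n) (W(n, g) = (g + n)/((2*n)) = (g + n)*(1/(2*n)) = (g + n)/(2*n))
(W(20, -5)/w(23, I(1, 5)))*12 = (((½)*(-5 + 20)/20)/(√(23² + 3²)))*12 = (((½)*(1/20)*15)/(√(529 + 9)))*12 = (3/(8*(√538)))*12 = (3*(√538/538)/8)*12 = (3*√538/4304)*12 = 9*√538/1076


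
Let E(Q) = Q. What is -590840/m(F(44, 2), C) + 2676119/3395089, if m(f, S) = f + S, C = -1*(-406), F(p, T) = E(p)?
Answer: -200475013121/152779005 ≈ -1312.2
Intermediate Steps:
F(p, T) = p
C = 406
m(f, S) = S + f
-590840/m(F(44, 2), C) + 2676119/3395089 = -590840/(406 + 44) + 2676119/3395089 = -590840/450 + 2676119*(1/3395089) = -590840*1/450 + 2676119/3395089 = -59084/45 + 2676119/3395089 = -200475013121/152779005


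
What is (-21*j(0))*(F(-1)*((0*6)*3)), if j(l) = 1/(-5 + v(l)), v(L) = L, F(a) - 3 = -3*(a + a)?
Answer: 0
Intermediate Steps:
F(a) = 3 - 6*a (F(a) = 3 - 3*(a + a) = 3 - 6*a)
j(l) = 1/(-5 + l)
(-21*j(0))*(F(-1)*((0*6)*3)) = (-21/(-5 + 0))*((3 - 6*(-1))*((0*6)*3)) = (-21/(-5))*((3 + 6)*(0*3)) = (-21*(-⅕))*(9*0) = (21/5)*0 = 0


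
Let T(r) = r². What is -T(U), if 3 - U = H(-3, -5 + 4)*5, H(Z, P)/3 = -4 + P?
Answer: -6084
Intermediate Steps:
H(Z, P) = -12 + 3*P (H(Z, P) = 3*(-4 + P) = -12 + 3*P)
U = 78 (U = 3 - (-12 + 3*(-5 + 4))*5 = 3 - (-12 + 3*(-1))*5 = 3 - (-12 - 3)*5 = 3 - (-15)*5 = 3 - 1*(-75) = 3 + 75 = 78)
-T(U) = -1*78² = -1*6084 = -6084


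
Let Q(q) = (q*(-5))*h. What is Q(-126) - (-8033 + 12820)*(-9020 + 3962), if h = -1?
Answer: 24212016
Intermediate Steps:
Q(q) = 5*q (Q(q) = (q*(-5))*(-1) = -5*q*(-1) = 5*q)
Q(-126) - (-8033 + 12820)*(-9020 + 3962) = 5*(-126) - (-8033 + 12820)*(-9020 + 3962) = -630 - 4787*(-5058) = -630 - 1*(-24212646) = -630 + 24212646 = 24212016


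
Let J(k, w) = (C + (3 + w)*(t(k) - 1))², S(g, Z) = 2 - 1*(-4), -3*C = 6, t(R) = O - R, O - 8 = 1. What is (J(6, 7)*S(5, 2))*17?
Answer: 33048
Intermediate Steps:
O = 9 (O = 8 + 1 = 9)
t(R) = 9 - R
C = -2 (C = -⅓*6 = -2)
S(g, Z) = 6 (S(g, Z) = 2 + 4 = 6)
J(k, w) = (-2 + (3 + w)*(8 - k))² (J(k, w) = (-2 + (3 + w)*((9 - k) - 1))² = (-2 + (3 + w)*(8 - k))²)
(J(6, 7)*S(5, 2))*17 = ((22 - 1*7 - 3*6 + 7*(9 - 1*6))²*6)*17 = ((22 - 7 - 18 + 7*(9 - 6))²*6)*17 = ((22 - 7 - 18 + 7*3)²*6)*17 = ((22 - 7 - 18 + 21)²*6)*17 = (18²*6)*17 = (324*6)*17 = 1944*17 = 33048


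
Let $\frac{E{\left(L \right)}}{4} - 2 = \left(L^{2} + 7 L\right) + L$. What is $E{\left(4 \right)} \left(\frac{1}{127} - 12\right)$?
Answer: $- \frac{304600}{127} \approx -2398.4$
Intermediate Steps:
$E{\left(L \right)} = 8 + 4 L^{2} + 32 L$ ($E{\left(L \right)} = 8 + 4 \left(\left(L^{2} + 7 L\right) + L\right) = 8 + 4 \left(L^{2} + 8 L\right) = 8 + \left(4 L^{2} + 32 L\right) = 8 + 4 L^{2} + 32 L$)
$E{\left(4 \right)} \left(\frac{1}{127} - 12\right) = \left(8 + 4 \cdot 4^{2} + 32 \cdot 4\right) \left(\frac{1}{127} - 12\right) = \left(8 + 4 \cdot 16 + 128\right) \left(\frac{1}{127} - 12\right) = \left(8 + 64 + 128\right) \left(- \frac{1523}{127}\right) = 200 \left(- \frac{1523}{127}\right) = - \frac{304600}{127}$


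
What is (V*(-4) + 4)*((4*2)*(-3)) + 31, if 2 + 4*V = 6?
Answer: 31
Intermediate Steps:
V = 1 (V = -½ + (¼)*6 = -½ + 3/2 = 1)
(V*(-4) + 4)*((4*2)*(-3)) + 31 = (1*(-4) + 4)*((4*2)*(-3)) + 31 = (-4 + 4)*(8*(-3)) + 31 = 0*(-24) + 31 = 0 + 31 = 31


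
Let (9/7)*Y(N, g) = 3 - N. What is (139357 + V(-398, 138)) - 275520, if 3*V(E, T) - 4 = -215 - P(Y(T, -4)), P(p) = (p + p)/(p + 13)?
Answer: -18800305/138 ≈ -1.3623e+5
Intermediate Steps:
Y(N, g) = 7/3 - 7*N/9 (Y(N, g) = 7*(3 - N)/9 = 7/3 - 7*N/9)
P(p) = 2*p/(13 + p) (P(p) = (2*p)/(13 + p) = 2*p/(13 + p))
V(E, T) = -211/3 - 2*(7/3 - 7*T/9)/(3*(46/3 - 7*T/9)) (V(E, T) = 4/3 + (-215 - 2*(7/3 - 7*T/9)/(13 + (7/3 - 7*T/9)))/3 = 4/3 + (-215 - 2*(7/3 - 7*T/9)/(46/3 - 7*T/9))/3 = 4/3 + (-215/3 - 2*(7/3 - 7*T/9)/(3*(46/3 - 7*T/9))) = -211/3 - 2*(7/3 - 7*T/9)/(3*(46/3 - 7*T/9)))
(139357 + V(-398, 138)) - 275520 = (139357 + (9720 - 497*138)/(-138 + 7*138)) - 275520 = (139357 + (9720 - 68586)/(-138 + 966)) - 275520 = (139357 - 58866/828) - 275520 = (139357 + (1/828)*(-58866)) - 275520 = (139357 - 9811/138) - 275520 = 19221455/138 - 275520 = -18800305/138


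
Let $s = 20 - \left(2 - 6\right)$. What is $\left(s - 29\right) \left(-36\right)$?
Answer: $180$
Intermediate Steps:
$s = 24$ ($s = 20 - \left(2 - 6\right) = 20 - -4 = 20 + 4 = 24$)
$\left(s - 29\right) \left(-36\right) = \left(24 - 29\right) \left(-36\right) = \left(-5\right) \left(-36\right) = 180$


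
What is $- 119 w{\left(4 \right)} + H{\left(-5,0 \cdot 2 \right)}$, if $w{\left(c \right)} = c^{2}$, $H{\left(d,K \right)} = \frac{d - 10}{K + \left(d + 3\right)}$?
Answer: $- \frac{3793}{2} \approx -1896.5$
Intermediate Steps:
$H{\left(d,K \right)} = \frac{-10 + d}{3 + K + d}$ ($H{\left(d,K \right)} = \frac{-10 + d}{K + \left(3 + d\right)} = \frac{-10 + d}{3 + K + d}$)
$- 119 w{\left(4 \right)} + H{\left(-5,0 \cdot 2 \right)} = - 119 \cdot 4^{2} + \frac{-10 - 5}{3 + 0 \cdot 2 - 5} = \left(-119\right) 16 + \frac{1}{3 + 0 - 5} \left(-15\right) = -1904 + \frac{1}{-2} \left(-15\right) = -1904 - - \frac{15}{2} = -1904 + \frac{15}{2} = - \frac{3793}{2}$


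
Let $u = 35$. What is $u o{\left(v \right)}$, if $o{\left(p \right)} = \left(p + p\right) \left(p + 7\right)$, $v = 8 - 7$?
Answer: $560$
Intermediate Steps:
$v = 1$
$o{\left(p \right)} = 2 p \left(7 + p\right)$
$u o{\left(v \right)} = 35 \cdot 2 \cdot 1 \left(7 + 1\right) = 35 \cdot 2 \cdot 1 \cdot 8 = 35 \cdot 16 = 560$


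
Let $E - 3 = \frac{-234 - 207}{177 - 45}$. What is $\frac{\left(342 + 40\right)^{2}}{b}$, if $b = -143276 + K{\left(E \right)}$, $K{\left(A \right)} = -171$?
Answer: $- \frac{145924}{143447} \approx -1.0173$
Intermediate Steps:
$E = - \frac{15}{44}$ ($E = 3 + \frac{-234 - 207}{177 - 45} = 3 - \frac{441}{132} = 3 - \frac{147}{44} = - \frac{15}{44} \approx -0.34091$)
$b = -143447$ ($b = -143276 - 171 = -143447$)
$\frac{\left(342 + 40\right)^{2}}{b} = \frac{\left(342 + 40\right)^{2}}{-143447} = 382^{2} \left(- \frac{1}{143447}\right) = 145924 \left(- \frac{1}{143447}\right) = - \frac{145924}{143447}$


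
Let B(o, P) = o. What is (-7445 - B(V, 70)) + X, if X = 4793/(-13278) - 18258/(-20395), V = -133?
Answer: -1979980094231/270804810 ≈ -7311.5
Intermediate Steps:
X = 144676489/270804810 (X = 4793*(-1/13278) - 18258*(-1/20395) = -4793/13278 + 18258/20395 = 144676489/270804810 ≈ 0.53425)
(-7445 - B(V, 70)) + X = (-7445 - 1*(-133)) + 144676489/270804810 = (-7445 + 133) + 144676489/270804810 = -7312 + 144676489/270804810 = -1979980094231/270804810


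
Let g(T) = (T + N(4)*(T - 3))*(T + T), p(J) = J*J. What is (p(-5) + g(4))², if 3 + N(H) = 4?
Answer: 4225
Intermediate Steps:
p(J) = J²
N(H) = 1 (N(H) = -3 + 4 = 1)
g(T) = 2*T*(-3 + 2*T) (g(T) = (T + 1*(T - 3))*(T + T) = (T + 1*(-3 + T))*(2*T) = (T + (-3 + T))*(2*T) = (-3 + 2*T)*(2*T) = 2*T*(-3 + 2*T))
(p(-5) + g(4))² = ((-5)² + 2*4*(-3 + 2*4))² = (25 + 2*4*(-3 + 8))² = (25 + 2*4*5)² = (25 + 40)² = 65² = 4225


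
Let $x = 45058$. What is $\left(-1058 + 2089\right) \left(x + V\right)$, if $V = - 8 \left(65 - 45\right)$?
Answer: $46289838$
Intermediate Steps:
$V = -160$ ($V = \left(-8\right) 20 = -160$)
$\left(-1058 + 2089\right) \left(x + V\right) = \left(-1058 + 2089\right) \left(45058 - 160\right) = 1031 \cdot 44898 = 46289838$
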